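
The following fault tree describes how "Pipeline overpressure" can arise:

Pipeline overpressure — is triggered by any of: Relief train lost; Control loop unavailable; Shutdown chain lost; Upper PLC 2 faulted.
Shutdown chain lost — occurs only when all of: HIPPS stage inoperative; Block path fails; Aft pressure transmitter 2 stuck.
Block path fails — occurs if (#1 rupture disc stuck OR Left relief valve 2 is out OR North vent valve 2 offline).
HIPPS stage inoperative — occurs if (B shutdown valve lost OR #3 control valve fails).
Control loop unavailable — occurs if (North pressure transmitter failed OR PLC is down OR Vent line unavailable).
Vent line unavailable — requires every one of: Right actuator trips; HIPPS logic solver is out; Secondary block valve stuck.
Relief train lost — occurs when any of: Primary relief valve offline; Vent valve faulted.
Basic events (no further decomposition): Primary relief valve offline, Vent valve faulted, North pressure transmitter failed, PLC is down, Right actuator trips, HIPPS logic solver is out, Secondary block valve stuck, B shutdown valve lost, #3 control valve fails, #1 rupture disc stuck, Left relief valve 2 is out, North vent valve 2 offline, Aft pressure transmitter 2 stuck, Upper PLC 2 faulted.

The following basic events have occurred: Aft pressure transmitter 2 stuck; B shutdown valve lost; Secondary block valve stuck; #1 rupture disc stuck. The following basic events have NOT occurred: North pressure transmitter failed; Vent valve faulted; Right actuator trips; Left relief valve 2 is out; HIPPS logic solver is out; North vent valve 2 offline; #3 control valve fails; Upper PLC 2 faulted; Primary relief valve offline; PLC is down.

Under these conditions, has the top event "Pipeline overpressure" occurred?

Relief train lost [OR]: Primary relief valve offline=not, Vent valve faulted=not → no input occurs → does not occur.
Vent line unavailable [AND]: Right actuator trips=not, HIPPS logic solver is out=not, Secondary block valve stuck=occurs → not all inputs occur → does not occur.
Control loop unavailable [OR]: North pressure transmitter failed=not, PLC is down=not, Vent line unavailable=not → no input occurs → does not occur.
HIPPS stage inoperative [OR]: B shutdown valve lost=occurs, #3 control valve fails=not → at least one input occurs → occurs.
Block path fails [OR]: #1 rupture disc stuck=occurs, Left relief valve 2 is out=not, North vent valve 2 offline=not → at least one input occurs → occurs.
Shutdown chain lost [AND]: HIPPS stage inoperative=occurs, Block path fails=occurs, Aft pressure transmitter 2 stuck=occurs → all inputs occur → occurs.
Pipeline overpressure [OR]: Relief train lost=not, Control loop unavailable=not, Shutdown chain lost=occurs, Upper PLC 2 faulted=not → at least one input occurs → occurs.

Yes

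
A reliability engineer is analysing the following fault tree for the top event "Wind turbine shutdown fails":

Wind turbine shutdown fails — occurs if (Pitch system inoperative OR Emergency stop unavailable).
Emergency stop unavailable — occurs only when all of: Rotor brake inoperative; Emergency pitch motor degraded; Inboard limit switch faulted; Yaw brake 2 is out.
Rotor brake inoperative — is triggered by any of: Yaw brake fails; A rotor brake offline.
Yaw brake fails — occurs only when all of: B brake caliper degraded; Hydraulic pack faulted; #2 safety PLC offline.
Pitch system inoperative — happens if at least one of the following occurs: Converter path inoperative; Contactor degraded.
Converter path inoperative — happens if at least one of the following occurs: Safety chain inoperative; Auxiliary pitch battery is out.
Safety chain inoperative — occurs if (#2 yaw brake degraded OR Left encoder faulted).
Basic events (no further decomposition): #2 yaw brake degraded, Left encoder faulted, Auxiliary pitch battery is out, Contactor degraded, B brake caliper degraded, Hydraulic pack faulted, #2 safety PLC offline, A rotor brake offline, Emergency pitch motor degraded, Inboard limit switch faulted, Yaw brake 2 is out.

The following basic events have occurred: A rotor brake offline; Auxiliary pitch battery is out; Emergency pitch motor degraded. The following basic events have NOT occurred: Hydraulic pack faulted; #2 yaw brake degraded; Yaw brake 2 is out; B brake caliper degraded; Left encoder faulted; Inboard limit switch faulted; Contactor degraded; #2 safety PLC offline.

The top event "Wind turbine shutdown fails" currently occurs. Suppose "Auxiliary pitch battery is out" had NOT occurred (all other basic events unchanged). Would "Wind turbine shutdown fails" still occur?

No

Counterfactual: set "Auxiliary pitch battery is out" to not occurred.
Safety chain inoperative [OR]: #2 yaw brake degraded=not, Left encoder faulted=not → no input occurs → does not occur.
Converter path inoperative [OR]: Safety chain inoperative=not, Auxiliary pitch battery is out=not → no input occurs → does not occur.
Pitch system inoperative [OR]: Converter path inoperative=not, Contactor degraded=not → no input occurs → does not occur.
Yaw brake fails [AND]: B brake caliper degraded=not, Hydraulic pack faulted=not, #2 safety PLC offline=not → not all inputs occur → does not occur.
Rotor brake inoperative [OR]: Yaw brake fails=not, A rotor brake offline=occurs → at least one input occurs → occurs.
Emergency stop unavailable [AND]: Rotor brake inoperative=occurs, Emergency pitch motor degraded=occurs, Inboard limit switch faulted=not, Yaw brake 2 is out=not → not all inputs occur → does not occur.
Wind turbine shutdown fails [OR]: Pitch system inoperative=not, Emergency stop unavailable=not → no input occurs → does not occur.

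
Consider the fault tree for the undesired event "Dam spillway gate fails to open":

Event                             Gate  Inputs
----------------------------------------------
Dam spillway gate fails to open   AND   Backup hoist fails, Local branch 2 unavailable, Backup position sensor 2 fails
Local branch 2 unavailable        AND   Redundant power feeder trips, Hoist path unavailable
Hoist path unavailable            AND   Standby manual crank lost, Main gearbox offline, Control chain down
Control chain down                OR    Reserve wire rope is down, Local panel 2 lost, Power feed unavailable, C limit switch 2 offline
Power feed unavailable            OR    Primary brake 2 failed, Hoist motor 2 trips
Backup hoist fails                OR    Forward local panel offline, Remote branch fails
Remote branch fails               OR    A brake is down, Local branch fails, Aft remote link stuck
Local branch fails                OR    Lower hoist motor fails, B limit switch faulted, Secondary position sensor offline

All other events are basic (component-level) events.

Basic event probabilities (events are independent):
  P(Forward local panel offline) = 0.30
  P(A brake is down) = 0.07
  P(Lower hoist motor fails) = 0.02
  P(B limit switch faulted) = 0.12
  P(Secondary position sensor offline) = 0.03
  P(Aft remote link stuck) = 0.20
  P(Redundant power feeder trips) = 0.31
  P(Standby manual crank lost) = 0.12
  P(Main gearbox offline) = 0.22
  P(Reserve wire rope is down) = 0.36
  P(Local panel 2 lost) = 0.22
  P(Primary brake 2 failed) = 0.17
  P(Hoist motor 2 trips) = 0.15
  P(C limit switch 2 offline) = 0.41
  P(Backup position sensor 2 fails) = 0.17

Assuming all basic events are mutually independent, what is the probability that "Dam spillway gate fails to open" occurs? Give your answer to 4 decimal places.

0.0006

P(Local branch fails) [OR] = 1 − (1−0.02) × (1−0.12) × (1−0.03) = 0.163472
P(Remote branch fails) [OR] = 1 − (1−0.07) × (1−0.163472) × (1−0.20) = 0.377623
P(Backup hoist fails) [OR] = 1 − (1−0.30) × (1−0.377623) = 0.564336
P(Power feed unavailable) [OR] = 1 − (1−0.17) × (1−0.15) = 0.294500
P(Control chain down) [OR] = 1 − (1−0.36) × (1−0.22) × (1−0.294500) × (1−0.41) = 0.792210
P(Hoist path unavailable) [AND] = 0.12 × 0.22 × 0.792210 = 0.020914
P(Local branch 2 unavailable) [AND] = 0.31 × 0.020914 = 0.006483
P(Dam spillway gate fails to open) [AND] = 0.564336 × 0.006483 × 0.17 = 0.000622
Rounded to 4 decimal places: P(Dam spillway gate fails to open) ≈ 0.0006.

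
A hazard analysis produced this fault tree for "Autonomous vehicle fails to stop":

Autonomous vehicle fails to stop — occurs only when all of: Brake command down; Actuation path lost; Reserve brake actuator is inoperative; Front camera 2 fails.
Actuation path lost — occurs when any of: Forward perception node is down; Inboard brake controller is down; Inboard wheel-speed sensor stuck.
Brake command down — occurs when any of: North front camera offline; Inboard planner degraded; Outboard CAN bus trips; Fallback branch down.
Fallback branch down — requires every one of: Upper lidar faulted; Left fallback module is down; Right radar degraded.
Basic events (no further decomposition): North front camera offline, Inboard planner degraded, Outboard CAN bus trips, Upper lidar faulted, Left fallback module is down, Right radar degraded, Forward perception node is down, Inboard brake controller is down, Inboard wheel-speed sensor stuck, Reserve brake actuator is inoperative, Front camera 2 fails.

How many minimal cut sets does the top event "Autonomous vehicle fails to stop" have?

Fallback branch down [AND]: one cut set from each child combined → 1 × 1 × 1 = 1 cut set(s).
Brake command down [OR]: union of children's cut sets → 4 cut set(s).
Actuation path lost [OR]: union of children's cut sets → 3 cut set(s).
Autonomous vehicle fails to stop [AND]: one cut set from each child combined → 4 × 3 × 1 × 1 = 12 cut set(s).

12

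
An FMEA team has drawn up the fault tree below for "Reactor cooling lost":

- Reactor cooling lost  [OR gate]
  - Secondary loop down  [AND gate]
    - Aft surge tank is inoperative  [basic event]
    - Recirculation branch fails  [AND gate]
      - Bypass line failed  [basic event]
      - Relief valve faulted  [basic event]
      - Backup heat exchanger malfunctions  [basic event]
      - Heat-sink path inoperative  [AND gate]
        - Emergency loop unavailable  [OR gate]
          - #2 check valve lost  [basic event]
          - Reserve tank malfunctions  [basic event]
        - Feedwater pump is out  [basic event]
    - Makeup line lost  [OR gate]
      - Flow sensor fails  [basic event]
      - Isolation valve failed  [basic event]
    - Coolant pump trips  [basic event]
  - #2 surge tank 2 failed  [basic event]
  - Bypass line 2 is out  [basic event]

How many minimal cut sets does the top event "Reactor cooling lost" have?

Emergency loop unavailable [OR]: union of children's cut sets → 2 cut set(s).
Heat-sink path inoperative [AND]: one cut set from each child combined → 2 × 1 = 2 cut set(s).
Recirculation branch fails [AND]: one cut set from each child combined → 1 × 1 × 1 × 2 = 2 cut set(s).
Makeup line lost [OR]: union of children's cut sets → 2 cut set(s).
Secondary loop down [AND]: one cut set from each child combined → 1 × 2 × 2 × 1 = 4 cut set(s).
Reactor cooling lost [OR]: union of children's cut sets → 6 cut set(s).
Minimal cut sets: {#2 check valve lost, Aft surge tank is inoperative, Backup heat exchanger malfunctions, Bypass line failed, Coolant pump trips, Feedwater pump is out, Flow sensor fails, Relief valve faulted}; {#2 check valve lost, Aft surge tank is inoperative, Backup heat exchanger malfunctions, Bypass line failed, Coolant pump trips, Feedwater pump is out, Isolation valve failed, Relief valve faulted}; {Aft surge tank is inoperative, Backup heat exchanger malfunctions, Bypass line failed, Coolant pump trips, Feedwater pump is out, Flow sensor fails, Relief valve faulted, Reserve tank malfunctions}; {Aft surge tank is inoperative, Backup heat exchanger malfunctions, Bypass line failed, Coolant pump trips, Feedwater pump is out, Isolation valve failed, Relief valve faulted, Reserve tank malfunctions}; {#2 surge tank 2 failed}; {Bypass line 2 is out}.

6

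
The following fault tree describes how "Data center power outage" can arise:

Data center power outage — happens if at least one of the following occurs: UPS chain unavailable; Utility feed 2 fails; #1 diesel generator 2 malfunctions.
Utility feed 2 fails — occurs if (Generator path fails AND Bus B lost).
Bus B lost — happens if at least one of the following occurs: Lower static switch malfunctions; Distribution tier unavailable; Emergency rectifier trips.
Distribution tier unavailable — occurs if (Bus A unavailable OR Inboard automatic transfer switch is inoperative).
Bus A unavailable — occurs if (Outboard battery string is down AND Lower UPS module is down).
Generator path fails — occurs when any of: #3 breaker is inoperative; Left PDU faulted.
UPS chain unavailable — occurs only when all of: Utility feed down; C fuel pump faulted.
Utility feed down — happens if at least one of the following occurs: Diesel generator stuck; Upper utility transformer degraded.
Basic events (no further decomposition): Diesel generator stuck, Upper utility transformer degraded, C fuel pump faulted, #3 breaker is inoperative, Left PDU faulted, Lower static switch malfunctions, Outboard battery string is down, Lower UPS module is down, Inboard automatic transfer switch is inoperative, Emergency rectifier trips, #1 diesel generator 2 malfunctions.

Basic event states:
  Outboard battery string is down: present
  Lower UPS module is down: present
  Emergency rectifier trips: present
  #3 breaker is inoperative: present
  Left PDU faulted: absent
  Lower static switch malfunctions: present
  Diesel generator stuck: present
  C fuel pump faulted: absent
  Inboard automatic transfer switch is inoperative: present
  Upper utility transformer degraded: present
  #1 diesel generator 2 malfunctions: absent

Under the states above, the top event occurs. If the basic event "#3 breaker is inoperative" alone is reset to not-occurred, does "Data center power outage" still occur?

Counterfactual: set "#3 breaker is inoperative" to not occurred.
Utility feed down [OR]: Diesel generator stuck=occurs, Upper utility transformer degraded=occurs → at least one input occurs → occurs.
UPS chain unavailable [AND]: Utility feed down=occurs, C fuel pump faulted=not → not all inputs occur → does not occur.
Generator path fails [OR]: #3 breaker is inoperative=not, Left PDU faulted=not → no input occurs → does not occur.
Bus A unavailable [AND]: Outboard battery string is down=occurs, Lower UPS module is down=occurs → all inputs occur → occurs.
Distribution tier unavailable [OR]: Bus A unavailable=occurs, Inboard automatic transfer switch is inoperative=occurs → at least one input occurs → occurs.
Bus B lost [OR]: Lower static switch malfunctions=occurs, Distribution tier unavailable=occurs, Emergency rectifier trips=occurs → at least one input occurs → occurs.
Utility feed 2 fails [AND]: Generator path fails=not, Bus B lost=occurs → not all inputs occur → does not occur.
Data center power outage [OR]: UPS chain unavailable=not, Utility feed 2 fails=not, #1 diesel generator 2 malfunctions=not → no input occurs → does not occur.

No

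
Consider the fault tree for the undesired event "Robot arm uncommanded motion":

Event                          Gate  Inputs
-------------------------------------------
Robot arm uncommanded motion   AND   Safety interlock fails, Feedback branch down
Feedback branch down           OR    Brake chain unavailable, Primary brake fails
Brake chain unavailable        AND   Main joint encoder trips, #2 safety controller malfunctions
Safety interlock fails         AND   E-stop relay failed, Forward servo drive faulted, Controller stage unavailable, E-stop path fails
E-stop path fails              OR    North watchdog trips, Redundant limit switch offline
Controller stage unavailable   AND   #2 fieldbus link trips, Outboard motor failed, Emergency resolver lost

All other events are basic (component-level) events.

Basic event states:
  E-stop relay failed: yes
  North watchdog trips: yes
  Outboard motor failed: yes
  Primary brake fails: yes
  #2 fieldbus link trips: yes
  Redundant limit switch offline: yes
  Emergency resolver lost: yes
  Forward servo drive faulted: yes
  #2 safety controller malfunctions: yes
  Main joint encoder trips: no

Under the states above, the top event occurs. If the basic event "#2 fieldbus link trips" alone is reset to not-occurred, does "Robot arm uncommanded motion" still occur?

Counterfactual: set "#2 fieldbus link trips" to not occurred.
Controller stage unavailable [AND]: #2 fieldbus link trips=not, Outboard motor failed=occurs, Emergency resolver lost=occurs → not all inputs occur → does not occur.
E-stop path fails [OR]: North watchdog trips=occurs, Redundant limit switch offline=occurs → at least one input occurs → occurs.
Safety interlock fails [AND]: E-stop relay failed=occurs, Forward servo drive faulted=occurs, Controller stage unavailable=not, E-stop path fails=occurs → not all inputs occur → does not occur.
Brake chain unavailable [AND]: Main joint encoder trips=not, #2 safety controller malfunctions=occurs → not all inputs occur → does not occur.
Feedback branch down [OR]: Brake chain unavailable=not, Primary brake fails=occurs → at least one input occurs → occurs.
Robot arm uncommanded motion [AND]: Safety interlock fails=not, Feedback branch down=occurs → not all inputs occur → does not occur.

No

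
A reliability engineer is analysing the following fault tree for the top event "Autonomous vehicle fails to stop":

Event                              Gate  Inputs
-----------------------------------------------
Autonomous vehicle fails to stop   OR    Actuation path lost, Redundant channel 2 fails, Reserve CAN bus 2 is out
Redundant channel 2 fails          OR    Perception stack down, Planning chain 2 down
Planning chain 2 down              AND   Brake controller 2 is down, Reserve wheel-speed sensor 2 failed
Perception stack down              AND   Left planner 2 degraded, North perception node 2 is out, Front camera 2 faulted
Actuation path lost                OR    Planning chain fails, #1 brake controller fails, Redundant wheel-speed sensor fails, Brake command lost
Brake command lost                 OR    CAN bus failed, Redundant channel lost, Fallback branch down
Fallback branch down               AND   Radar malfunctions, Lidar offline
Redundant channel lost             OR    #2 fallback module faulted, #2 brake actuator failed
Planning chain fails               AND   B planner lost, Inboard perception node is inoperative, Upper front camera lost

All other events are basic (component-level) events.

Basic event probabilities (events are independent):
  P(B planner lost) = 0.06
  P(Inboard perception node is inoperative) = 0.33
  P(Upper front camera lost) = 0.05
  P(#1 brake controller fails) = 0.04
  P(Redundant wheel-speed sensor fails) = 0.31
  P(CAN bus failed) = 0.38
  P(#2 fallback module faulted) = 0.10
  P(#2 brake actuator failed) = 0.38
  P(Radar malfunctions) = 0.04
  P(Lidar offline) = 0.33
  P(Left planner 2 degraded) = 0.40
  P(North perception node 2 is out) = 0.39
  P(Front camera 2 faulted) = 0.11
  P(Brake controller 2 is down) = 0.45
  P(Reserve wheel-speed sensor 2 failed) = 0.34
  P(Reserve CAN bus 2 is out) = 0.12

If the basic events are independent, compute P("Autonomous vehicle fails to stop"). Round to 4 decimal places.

0.8345

P(Planning chain fails) [AND] = 0.06 × 0.33 × 0.05 = 0.000990
P(Redundant channel lost) [OR] = 1 − (1−0.10) × (1−0.38) = 0.442000
P(Fallback branch down) [AND] = 0.04 × 0.33 = 0.013200
P(Brake command lost) [OR] = 1 − (1−0.38) × (1−0.442000) × (1−0.013200) = 0.658607
P(Actuation path lost) [OR] = 1 − (1−0.000990) × (1−0.04) × (1−0.31) × (1−0.658607) = 0.774085
P(Perception stack down) [AND] = 0.40 × 0.39 × 0.11 = 0.017160
P(Planning chain 2 down) [AND] = 0.45 × 0.34 = 0.153000
P(Redundant channel 2 fails) [OR] = 1 − (1−0.017160) × (1−0.153000) = 0.167535
P(Autonomous vehicle fails to stop) [OR] = 1 − (1−0.774085) × (1−0.167535) × (1−0.12) = 0.834502
Rounded to 4 decimal places: P(Autonomous vehicle fails to stop) ≈ 0.8345.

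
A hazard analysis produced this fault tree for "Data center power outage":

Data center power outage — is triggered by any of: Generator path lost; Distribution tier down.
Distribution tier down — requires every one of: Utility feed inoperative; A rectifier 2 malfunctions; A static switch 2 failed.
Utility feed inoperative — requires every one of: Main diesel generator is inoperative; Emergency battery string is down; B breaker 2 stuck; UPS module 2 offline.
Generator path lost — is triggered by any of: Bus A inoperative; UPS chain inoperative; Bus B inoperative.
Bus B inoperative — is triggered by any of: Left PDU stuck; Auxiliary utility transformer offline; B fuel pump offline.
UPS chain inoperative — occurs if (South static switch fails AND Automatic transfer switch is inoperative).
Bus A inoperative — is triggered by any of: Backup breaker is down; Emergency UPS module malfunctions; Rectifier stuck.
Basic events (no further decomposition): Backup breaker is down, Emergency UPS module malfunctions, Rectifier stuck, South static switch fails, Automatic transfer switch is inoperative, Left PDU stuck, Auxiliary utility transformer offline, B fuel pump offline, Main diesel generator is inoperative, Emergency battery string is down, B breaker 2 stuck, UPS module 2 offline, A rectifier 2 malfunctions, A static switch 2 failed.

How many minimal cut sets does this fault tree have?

8

Bus A inoperative [OR]: union of children's cut sets → 3 cut set(s).
UPS chain inoperative [AND]: one cut set from each child combined → 1 × 1 = 1 cut set(s).
Bus B inoperative [OR]: union of children's cut sets → 3 cut set(s).
Generator path lost [OR]: union of children's cut sets → 7 cut set(s).
Utility feed inoperative [AND]: one cut set from each child combined → 1 × 1 × 1 × 1 = 1 cut set(s).
Distribution tier down [AND]: one cut set from each child combined → 1 × 1 × 1 = 1 cut set(s).
Data center power outage [OR]: union of children's cut sets → 8 cut set(s).
Minimal cut sets: {Backup breaker is down}; {Emergency UPS module malfunctions}; {Rectifier stuck}; {Automatic transfer switch is inoperative, South static switch fails}; {Left PDU stuck}; {Auxiliary utility transformer offline}; {B fuel pump offline}; {A rectifier 2 malfunctions, A static switch 2 failed, B breaker 2 stuck, Emergency battery string is down, Main diesel generator is inoperative, UPS module 2 offline}.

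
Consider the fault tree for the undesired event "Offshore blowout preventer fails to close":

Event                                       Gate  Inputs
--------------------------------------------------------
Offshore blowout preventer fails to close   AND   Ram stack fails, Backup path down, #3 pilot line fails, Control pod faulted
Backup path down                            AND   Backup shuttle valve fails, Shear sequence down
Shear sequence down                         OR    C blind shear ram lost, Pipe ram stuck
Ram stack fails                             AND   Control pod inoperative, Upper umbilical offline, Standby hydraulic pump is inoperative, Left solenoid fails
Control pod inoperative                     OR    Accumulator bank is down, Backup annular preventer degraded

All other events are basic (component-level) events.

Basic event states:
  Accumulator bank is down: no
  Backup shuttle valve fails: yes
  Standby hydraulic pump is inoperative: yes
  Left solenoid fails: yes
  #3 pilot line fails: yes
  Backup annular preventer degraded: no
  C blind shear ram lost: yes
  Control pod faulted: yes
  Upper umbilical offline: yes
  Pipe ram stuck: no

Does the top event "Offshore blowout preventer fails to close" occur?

No

Control pod inoperative [OR]: Accumulator bank is down=not, Backup annular preventer degraded=not → no input occurs → does not occur.
Ram stack fails [AND]: Control pod inoperative=not, Upper umbilical offline=occurs, Standby hydraulic pump is inoperative=occurs, Left solenoid fails=occurs → not all inputs occur → does not occur.
Shear sequence down [OR]: C blind shear ram lost=occurs, Pipe ram stuck=not → at least one input occurs → occurs.
Backup path down [AND]: Backup shuttle valve fails=occurs, Shear sequence down=occurs → all inputs occur → occurs.
Offshore blowout preventer fails to close [AND]: Ram stack fails=not, Backup path down=occurs, #3 pilot line fails=occurs, Control pod faulted=occurs → not all inputs occur → does not occur.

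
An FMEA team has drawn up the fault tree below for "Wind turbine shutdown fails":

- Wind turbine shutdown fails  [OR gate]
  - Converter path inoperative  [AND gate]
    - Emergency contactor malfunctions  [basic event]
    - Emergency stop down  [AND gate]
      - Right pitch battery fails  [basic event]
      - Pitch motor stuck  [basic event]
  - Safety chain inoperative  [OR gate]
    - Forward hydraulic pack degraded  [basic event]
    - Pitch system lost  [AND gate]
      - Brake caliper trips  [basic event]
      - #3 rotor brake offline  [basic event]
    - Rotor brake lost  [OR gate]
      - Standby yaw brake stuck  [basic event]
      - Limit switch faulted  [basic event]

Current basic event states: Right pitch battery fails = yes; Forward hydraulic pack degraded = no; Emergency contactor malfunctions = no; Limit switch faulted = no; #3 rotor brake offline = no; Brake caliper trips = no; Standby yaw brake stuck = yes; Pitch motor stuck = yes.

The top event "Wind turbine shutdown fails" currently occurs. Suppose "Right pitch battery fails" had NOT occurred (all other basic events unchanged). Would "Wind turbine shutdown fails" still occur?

Yes

Counterfactual: set "Right pitch battery fails" to not occurred.
Emergency stop down [AND]: Right pitch battery fails=not, Pitch motor stuck=occurs → not all inputs occur → does not occur.
Converter path inoperative [AND]: Emergency contactor malfunctions=not, Emergency stop down=not → not all inputs occur → does not occur.
Pitch system lost [AND]: Brake caliper trips=not, #3 rotor brake offline=not → not all inputs occur → does not occur.
Rotor brake lost [OR]: Standby yaw brake stuck=occurs, Limit switch faulted=not → at least one input occurs → occurs.
Safety chain inoperative [OR]: Forward hydraulic pack degraded=not, Pitch system lost=not, Rotor brake lost=occurs → at least one input occurs → occurs.
Wind turbine shutdown fails [OR]: Converter path inoperative=not, Safety chain inoperative=occurs → at least one input occurs → occurs.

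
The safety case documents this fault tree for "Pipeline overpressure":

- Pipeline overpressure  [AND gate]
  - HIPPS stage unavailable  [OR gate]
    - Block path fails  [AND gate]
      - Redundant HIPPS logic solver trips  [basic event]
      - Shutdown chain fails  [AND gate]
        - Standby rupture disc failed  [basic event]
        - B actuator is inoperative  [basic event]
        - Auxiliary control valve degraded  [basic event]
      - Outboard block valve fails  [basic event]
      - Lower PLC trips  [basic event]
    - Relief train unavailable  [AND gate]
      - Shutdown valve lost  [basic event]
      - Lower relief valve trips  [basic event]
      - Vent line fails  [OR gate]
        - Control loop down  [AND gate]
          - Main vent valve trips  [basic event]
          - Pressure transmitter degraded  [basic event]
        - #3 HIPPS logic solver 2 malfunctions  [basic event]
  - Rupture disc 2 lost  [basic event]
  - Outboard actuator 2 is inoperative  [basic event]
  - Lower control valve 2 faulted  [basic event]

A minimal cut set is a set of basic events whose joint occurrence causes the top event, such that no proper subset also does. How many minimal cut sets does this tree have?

3

Shutdown chain fails [AND]: one cut set from each child combined → 1 × 1 × 1 = 1 cut set(s).
Block path fails [AND]: one cut set from each child combined → 1 × 1 × 1 × 1 = 1 cut set(s).
Control loop down [AND]: one cut set from each child combined → 1 × 1 = 1 cut set(s).
Vent line fails [OR]: union of children's cut sets → 2 cut set(s).
Relief train unavailable [AND]: one cut set from each child combined → 1 × 1 × 2 = 2 cut set(s).
HIPPS stage unavailable [OR]: union of children's cut sets → 3 cut set(s).
Pipeline overpressure [AND]: one cut set from each child combined → 3 × 1 × 1 × 1 = 3 cut set(s).
Minimal cut sets: {Auxiliary control valve degraded, B actuator is inoperative, Lower PLC trips, Lower control valve 2 faulted, Outboard actuator 2 is inoperative, Outboard block valve fails, Redundant HIPPS logic solver trips, Rupture disc 2 lost, Standby rupture disc failed}; {Lower control valve 2 faulted, Lower relief valve trips, Main vent valve trips, Outboard actuator 2 is inoperative, Pressure transmitter degraded, Rupture disc 2 lost, Shutdown valve lost}; {#3 HIPPS logic solver 2 malfunctions, Lower control valve 2 faulted, Lower relief valve trips, Outboard actuator 2 is inoperative, Rupture disc 2 lost, Shutdown valve lost}.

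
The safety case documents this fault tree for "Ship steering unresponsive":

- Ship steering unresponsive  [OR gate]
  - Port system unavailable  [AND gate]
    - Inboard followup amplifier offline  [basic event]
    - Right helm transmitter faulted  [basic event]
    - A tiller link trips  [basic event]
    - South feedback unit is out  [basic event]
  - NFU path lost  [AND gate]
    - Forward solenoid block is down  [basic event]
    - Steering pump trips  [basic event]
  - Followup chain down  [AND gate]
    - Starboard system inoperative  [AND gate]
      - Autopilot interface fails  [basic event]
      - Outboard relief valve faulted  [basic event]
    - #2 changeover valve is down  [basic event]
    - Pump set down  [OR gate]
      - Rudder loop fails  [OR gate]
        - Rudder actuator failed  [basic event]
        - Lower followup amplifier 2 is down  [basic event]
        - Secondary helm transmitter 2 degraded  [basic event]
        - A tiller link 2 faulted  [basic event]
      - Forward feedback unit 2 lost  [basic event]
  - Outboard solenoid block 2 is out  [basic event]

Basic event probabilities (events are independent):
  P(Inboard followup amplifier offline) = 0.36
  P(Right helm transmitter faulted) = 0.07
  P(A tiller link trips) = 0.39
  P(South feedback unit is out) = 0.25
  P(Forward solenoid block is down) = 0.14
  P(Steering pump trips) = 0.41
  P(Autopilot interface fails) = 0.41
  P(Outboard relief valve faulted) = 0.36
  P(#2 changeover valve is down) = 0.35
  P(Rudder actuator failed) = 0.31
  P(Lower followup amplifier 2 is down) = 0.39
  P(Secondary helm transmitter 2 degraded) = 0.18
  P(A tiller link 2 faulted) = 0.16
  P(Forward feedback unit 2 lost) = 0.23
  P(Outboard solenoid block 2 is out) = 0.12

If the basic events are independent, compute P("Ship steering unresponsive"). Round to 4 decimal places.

P(Port system unavailable) [AND] = 0.36 × 0.07 × 0.39 × 0.25 = 0.002457
P(NFU path lost) [AND] = 0.14 × 0.41 = 0.057400
P(Starboard system inoperative) [AND] = 0.41 × 0.36 = 0.147600
P(Rudder loop fails) [OR] = 1 − (1−0.31) × (1−0.39) × (1−0.18) × (1−0.16) = 0.710084
P(Pump set down) [OR] = 1 − (1−0.710084) × (1−0.23) = 0.776765
P(Followup chain down) [AND] = 0.147600 × 0.35 × 0.776765 = 0.040128
P(Ship steering unresponsive) [OR] = 1 − (1−0.002457) × (1−0.057400) × (1−0.040128) × (1−0.12) = 0.205754
Rounded to 4 decimal places: P(Ship steering unresponsive) ≈ 0.2058.

0.2058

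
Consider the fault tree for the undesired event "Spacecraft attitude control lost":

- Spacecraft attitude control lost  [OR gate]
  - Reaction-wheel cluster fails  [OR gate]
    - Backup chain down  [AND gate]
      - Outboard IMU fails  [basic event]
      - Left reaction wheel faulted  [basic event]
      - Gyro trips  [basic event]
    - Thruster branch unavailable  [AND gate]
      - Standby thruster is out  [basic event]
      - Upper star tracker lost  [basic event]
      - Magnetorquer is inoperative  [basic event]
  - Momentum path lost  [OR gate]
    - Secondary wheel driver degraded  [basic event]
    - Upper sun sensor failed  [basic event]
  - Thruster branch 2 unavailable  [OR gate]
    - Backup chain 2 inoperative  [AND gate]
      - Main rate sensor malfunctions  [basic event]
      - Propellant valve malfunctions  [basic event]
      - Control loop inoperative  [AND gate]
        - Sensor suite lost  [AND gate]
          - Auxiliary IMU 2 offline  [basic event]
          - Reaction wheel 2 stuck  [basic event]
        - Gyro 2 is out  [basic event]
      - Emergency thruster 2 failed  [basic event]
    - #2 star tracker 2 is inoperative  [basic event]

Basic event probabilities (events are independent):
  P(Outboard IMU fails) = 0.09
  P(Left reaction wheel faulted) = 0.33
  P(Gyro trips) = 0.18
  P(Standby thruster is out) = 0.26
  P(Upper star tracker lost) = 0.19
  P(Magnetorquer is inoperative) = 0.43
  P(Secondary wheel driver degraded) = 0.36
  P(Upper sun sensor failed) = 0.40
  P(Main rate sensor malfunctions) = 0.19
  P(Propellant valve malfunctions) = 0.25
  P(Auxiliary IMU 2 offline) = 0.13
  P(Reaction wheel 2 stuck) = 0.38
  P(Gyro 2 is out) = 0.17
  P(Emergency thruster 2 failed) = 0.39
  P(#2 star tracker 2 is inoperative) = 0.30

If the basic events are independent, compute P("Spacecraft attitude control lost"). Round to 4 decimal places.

0.7384

P(Backup chain down) [AND] = 0.09 × 0.33 × 0.18 = 0.005346
P(Thruster branch unavailable) [AND] = 0.26 × 0.19 × 0.43 = 0.021242
P(Reaction-wheel cluster fails) [OR] = 1 − (1−0.005346) × (1−0.021242) = 0.026474
P(Momentum path lost) [OR] = 1 − (1−0.36) × (1−0.40) = 0.616000
P(Sensor suite lost) [AND] = 0.13 × 0.38 = 0.049400
P(Control loop inoperative) [AND] = 0.049400 × 0.17 = 0.008398
P(Backup chain 2 inoperative) [AND] = 0.19 × 0.25 × 0.008398 × 0.39 = 0.000156
P(Thruster branch 2 unavailable) [OR] = 1 − (1−0.000156) × (1−0.30) = 0.300109
P(Spacecraft attitude control lost) [OR] = 1 − (1−0.026474) × (1−0.616000) × (1−0.300109) = 0.738357
Rounded to 4 decimal places: P(Spacecraft attitude control lost) ≈ 0.7384.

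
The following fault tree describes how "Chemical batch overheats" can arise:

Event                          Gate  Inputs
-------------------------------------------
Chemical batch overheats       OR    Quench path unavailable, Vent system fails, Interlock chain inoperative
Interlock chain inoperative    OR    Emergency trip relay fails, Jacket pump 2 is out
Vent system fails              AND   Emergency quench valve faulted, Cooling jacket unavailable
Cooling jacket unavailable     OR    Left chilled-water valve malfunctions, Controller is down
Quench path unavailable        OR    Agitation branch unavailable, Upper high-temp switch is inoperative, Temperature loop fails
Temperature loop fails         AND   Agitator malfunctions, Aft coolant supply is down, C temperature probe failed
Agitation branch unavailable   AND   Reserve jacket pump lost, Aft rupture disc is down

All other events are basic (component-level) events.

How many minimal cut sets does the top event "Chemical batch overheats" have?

7

Agitation branch unavailable [AND]: one cut set from each child combined → 1 × 1 = 1 cut set(s).
Temperature loop fails [AND]: one cut set from each child combined → 1 × 1 × 1 = 1 cut set(s).
Quench path unavailable [OR]: union of children's cut sets → 3 cut set(s).
Cooling jacket unavailable [OR]: union of children's cut sets → 2 cut set(s).
Vent system fails [AND]: one cut set from each child combined → 1 × 2 = 2 cut set(s).
Interlock chain inoperative [OR]: union of children's cut sets → 2 cut set(s).
Chemical batch overheats [OR]: union of children's cut sets → 7 cut set(s).
Minimal cut sets: {Aft rupture disc is down, Reserve jacket pump lost}; {Upper high-temp switch is inoperative}; {Aft coolant supply is down, Agitator malfunctions, C temperature probe failed}; {Emergency quench valve faulted, Left chilled-water valve malfunctions}; {Controller is down, Emergency quench valve faulted}; {Emergency trip relay fails}; {Jacket pump 2 is out}.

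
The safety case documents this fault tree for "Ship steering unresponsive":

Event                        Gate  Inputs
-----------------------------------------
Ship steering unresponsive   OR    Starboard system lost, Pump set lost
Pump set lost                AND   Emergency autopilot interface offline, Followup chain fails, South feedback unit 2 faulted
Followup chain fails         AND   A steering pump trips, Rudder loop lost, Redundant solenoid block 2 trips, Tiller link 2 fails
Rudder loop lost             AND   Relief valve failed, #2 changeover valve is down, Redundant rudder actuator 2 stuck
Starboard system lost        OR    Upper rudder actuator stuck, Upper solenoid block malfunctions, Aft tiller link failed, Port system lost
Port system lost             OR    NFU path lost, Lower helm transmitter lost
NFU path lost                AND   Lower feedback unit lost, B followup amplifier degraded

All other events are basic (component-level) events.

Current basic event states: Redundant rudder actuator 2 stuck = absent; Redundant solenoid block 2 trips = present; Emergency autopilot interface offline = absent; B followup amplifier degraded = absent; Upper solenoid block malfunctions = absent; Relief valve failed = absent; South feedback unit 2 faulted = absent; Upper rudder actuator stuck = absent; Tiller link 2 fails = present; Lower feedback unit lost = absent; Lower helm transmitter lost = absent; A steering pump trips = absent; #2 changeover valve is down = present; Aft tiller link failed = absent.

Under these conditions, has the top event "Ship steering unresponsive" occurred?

No

NFU path lost [AND]: Lower feedback unit lost=not, B followup amplifier degraded=not → not all inputs occur → does not occur.
Port system lost [OR]: NFU path lost=not, Lower helm transmitter lost=not → no input occurs → does not occur.
Starboard system lost [OR]: Upper rudder actuator stuck=not, Upper solenoid block malfunctions=not, Aft tiller link failed=not, Port system lost=not → no input occurs → does not occur.
Rudder loop lost [AND]: Relief valve failed=not, #2 changeover valve is down=occurs, Redundant rudder actuator 2 stuck=not → not all inputs occur → does not occur.
Followup chain fails [AND]: A steering pump trips=not, Rudder loop lost=not, Redundant solenoid block 2 trips=occurs, Tiller link 2 fails=occurs → not all inputs occur → does not occur.
Pump set lost [AND]: Emergency autopilot interface offline=not, Followup chain fails=not, South feedback unit 2 faulted=not → not all inputs occur → does not occur.
Ship steering unresponsive [OR]: Starboard system lost=not, Pump set lost=not → no input occurs → does not occur.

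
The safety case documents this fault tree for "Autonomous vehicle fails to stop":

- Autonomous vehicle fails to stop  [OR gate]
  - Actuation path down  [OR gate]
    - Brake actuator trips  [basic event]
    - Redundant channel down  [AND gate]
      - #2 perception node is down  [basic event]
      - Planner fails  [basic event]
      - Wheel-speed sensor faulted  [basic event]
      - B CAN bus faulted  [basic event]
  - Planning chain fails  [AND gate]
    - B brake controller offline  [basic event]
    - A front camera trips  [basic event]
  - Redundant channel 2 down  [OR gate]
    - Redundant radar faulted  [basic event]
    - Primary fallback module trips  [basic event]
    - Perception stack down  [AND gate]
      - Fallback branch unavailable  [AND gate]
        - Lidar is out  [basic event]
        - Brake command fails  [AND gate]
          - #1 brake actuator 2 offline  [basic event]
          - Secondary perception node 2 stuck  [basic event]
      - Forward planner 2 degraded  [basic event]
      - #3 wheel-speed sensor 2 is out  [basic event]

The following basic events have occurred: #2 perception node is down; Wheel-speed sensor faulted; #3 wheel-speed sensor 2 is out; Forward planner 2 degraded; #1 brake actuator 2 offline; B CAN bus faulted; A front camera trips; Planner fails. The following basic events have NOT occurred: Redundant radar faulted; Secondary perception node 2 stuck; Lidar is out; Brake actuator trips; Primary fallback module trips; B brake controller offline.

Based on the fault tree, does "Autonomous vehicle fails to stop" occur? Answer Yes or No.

Yes

Redundant channel down [AND]: #2 perception node is down=occurs, Planner fails=occurs, Wheel-speed sensor faulted=occurs, B CAN bus faulted=occurs → all inputs occur → occurs.
Actuation path down [OR]: Brake actuator trips=not, Redundant channel down=occurs → at least one input occurs → occurs.
Planning chain fails [AND]: B brake controller offline=not, A front camera trips=occurs → not all inputs occur → does not occur.
Brake command fails [AND]: #1 brake actuator 2 offline=occurs, Secondary perception node 2 stuck=not → not all inputs occur → does not occur.
Fallback branch unavailable [AND]: Lidar is out=not, Brake command fails=not → not all inputs occur → does not occur.
Perception stack down [AND]: Fallback branch unavailable=not, Forward planner 2 degraded=occurs, #3 wheel-speed sensor 2 is out=occurs → not all inputs occur → does not occur.
Redundant channel 2 down [OR]: Redundant radar faulted=not, Primary fallback module trips=not, Perception stack down=not → no input occurs → does not occur.
Autonomous vehicle fails to stop [OR]: Actuation path down=occurs, Planning chain fails=not, Redundant channel 2 down=not → at least one input occurs → occurs.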